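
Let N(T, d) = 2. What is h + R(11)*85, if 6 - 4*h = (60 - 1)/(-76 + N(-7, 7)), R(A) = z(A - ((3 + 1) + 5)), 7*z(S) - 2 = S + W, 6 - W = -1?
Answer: 280281/2072 ≈ 135.27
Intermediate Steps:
W = 7 (W = 6 - 1*(-1) = 6 + 1 = 7)
z(S) = 9/7 + S/7 (z(S) = 2/7 + (S + 7)/7 = 2/7 + (7 + S)/7 = 2/7 + (1 + S/7) = 9/7 + S/7)
R(A) = A/7 (R(A) = 9/7 + (A - ((3 + 1) + 5))/7 = 9/7 + (A - (4 + 5))/7 = 9/7 + (A - 1*9)/7 = 9/7 + (A - 9)/7 = 9/7 + (-9 + A)/7 = 9/7 + (-9/7 + A/7) = A/7)
h = 503/296 (h = 3/2 - (60 - 1)/(4*(-76 + 2)) = 3/2 - 59/(4*(-74)) = 3/2 - 59*(-1)/(4*74) = 3/2 - 1/4*(-59/74) = 3/2 + 59/296 = 503/296 ≈ 1.6993)
h + R(11)*85 = 503/296 + ((1/7)*11)*85 = 503/296 + (11/7)*85 = 503/296 + 935/7 = 280281/2072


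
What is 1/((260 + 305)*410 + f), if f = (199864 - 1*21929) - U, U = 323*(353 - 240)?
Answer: 1/373086 ≈ 2.6803e-6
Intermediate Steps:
U = 36499 (U = 323*113 = 36499)
f = 141436 (f = (199864 - 1*21929) - 1*36499 = (199864 - 21929) - 36499 = 177935 - 36499 = 141436)
1/((260 + 305)*410 + f) = 1/((260 + 305)*410 + 141436) = 1/(565*410 + 141436) = 1/(231650 + 141436) = 1/373086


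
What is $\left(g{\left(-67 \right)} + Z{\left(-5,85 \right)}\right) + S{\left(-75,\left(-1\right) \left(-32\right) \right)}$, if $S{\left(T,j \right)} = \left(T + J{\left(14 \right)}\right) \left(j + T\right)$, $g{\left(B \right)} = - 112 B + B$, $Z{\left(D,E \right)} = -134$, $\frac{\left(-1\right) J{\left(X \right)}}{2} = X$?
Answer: $11732$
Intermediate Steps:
$J{\left(X \right)} = - 2 X$
$g{\left(B \right)} = - 111 B$
$S{\left(T,j \right)} = \left(-28 + T\right) \left(T + j\right)$ ($S{\left(T,j \right)} = \left(T - 28\right) \left(j + T\right) = \left(T - 28\right) \left(T + j\right) = \left(-28 + T\right) \left(T + j\right)$)
$\left(g{\left(-67 \right)} + Z{\left(-5,85 \right)}\right) + S{\left(-75,\left(-1\right) \left(-32\right) \right)} = \left(\left(-111\right) \left(-67\right) - 134\right) - \left(-2100 - 5625 + 103 \left(-1\right) \left(-32\right)\right) = \left(7437 - 134\right) + \left(5625 + 2100 - 896 - 2400\right) = 7303 + \left(5625 + 2100 - 896 - 2400\right) = 7303 + 4429 = 11732$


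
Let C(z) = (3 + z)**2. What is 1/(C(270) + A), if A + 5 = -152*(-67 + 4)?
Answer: 1/84100 ≈ 1.1891e-5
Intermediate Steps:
A = 9571 (A = -5 - 152*(-67 + 4) = -5 - 152*(-63) = -5 + 9576 = 9571)
1/(C(270) + A) = 1/((3 + 270)**2 + 9571) = 1/(273**2 + 9571) = 1/(74529 + 9571) = 1/84100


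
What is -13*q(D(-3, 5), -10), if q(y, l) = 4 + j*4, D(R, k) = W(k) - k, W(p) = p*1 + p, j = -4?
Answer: 156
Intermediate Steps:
W(p) = 2*p (W(p) = p + p = 2*p)
D(R, k) = k (D(R, k) = 2*k - k = k)
q(y, l) = -12 (q(y, l) = 4 - 4*4 = 4 - 16 = -12)
-13*q(D(-3, 5), -10) = -13*(-12) = 156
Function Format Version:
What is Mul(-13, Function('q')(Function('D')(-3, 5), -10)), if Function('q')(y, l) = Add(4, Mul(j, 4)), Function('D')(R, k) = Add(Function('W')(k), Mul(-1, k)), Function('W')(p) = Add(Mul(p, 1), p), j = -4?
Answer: 156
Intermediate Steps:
Function('W')(p) = Mul(2, p) (Function('W')(p) = Add(p, p) = Mul(2, p))
Function('D')(R, k) = k (Function('D')(R, k) = Add(Mul(2, k), Mul(-1, k)) = k)
Function('q')(y, l) = -12 (Function('q')(y, l) = Add(4, Mul(-4, 4)) = Add(4, -16) = -12)
Mul(-13, Function('q')(Function('D')(-3, 5), -10)) = Mul(-13, -12) = 156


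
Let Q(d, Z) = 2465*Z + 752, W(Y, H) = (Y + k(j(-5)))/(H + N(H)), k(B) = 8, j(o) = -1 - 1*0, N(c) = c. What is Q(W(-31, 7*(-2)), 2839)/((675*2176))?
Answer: 6998887/1468800 ≈ 4.7650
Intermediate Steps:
j(o) = -1 (j(o) = -1 + 0 = -1)
W(Y, H) = (8 + Y)/(2*H) (W(Y, H) = (Y + 8)/(H + H) = (8 + Y)/((2*H)) = (8 + Y)*(1/(2*H)) = (8 + Y)/(2*H))
Q(d, Z) = 752 + 2465*Z
Q(W(-31, 7*(-2)), 2839)/((675*2176)) = (752 + 2465*2839)/((675*2176)) = (752 + 6998135)/1468800 = 6998887*(1/1468800) = 6998887/1468800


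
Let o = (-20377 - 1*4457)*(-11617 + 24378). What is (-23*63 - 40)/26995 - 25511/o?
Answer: -471185368141/8554895664630 ≈ -0.055078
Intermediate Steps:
o = -316906674 (o = (-20377 - 4457)*12761 = -24834*12761 = -316906674)
(-23*63 - 40)/26995 - 25511/o = (-23*63 - 40)/26995 - 25511/(-316906674) = (-1449 - 40)*(1/26995) - 25511*(-1/316906674) = -1489*1/26995 + 25511/316906674 = -1489/26995 + 25511/316906674 = -471185368141/8554895664630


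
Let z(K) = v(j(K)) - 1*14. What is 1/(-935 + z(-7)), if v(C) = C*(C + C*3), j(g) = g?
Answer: -1/753 ≈ -0.0013280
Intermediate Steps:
v(C) = 4*C² (v(C) = C*(C + 3*C) = C*(4*C) = 4*C²)
z(K) = -14 + 4*K² (z(K) = 4*K² - 1*14 = 4*K² - 14 = -14 + 4*K²)
1/(-935 + z(-7)) = 1/(-935 + (-14 + 4*(-7)²)) = 1/(-935 + (-14 + 4*49)) = 1/(-935 + (-14 + 196)) = 1/(-935 + 182) = 1/(-753) = -1/753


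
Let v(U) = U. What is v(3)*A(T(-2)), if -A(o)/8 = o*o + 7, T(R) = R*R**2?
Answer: -1704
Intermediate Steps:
T(R) = R**3
A(o) = -56 - 8*o**2 (A(o) = -8*(o*o + 7) = -8*(o**2 + 7) = -8*(7 + o**2) = -56 - 8*o**2)
v(3)*A(T(-2)) = 3*(-56 - 8*((-2)**3)**2) = 3*(-56 - 8*(-8)**2) = 3*(-56 - 8*64) = 3*(-56 - 512) = 3*(-568) = -1704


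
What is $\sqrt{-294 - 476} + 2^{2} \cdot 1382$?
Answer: $5528 + i \sqrt{770} \approx 5528.0 + 27.749 i$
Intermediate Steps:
$\sqrt{-294 - 476} + 2^{2} \cdot 1382 = \sqrt{-770} + 4 \cdot 1382 = i \sqrt{770} + 5528 = 5528 + i \sqrt{770}$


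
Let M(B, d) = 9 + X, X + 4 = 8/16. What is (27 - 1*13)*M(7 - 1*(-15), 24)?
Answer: 77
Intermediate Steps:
X = -7/2 (X = -4 + 8/16 = -4 + 8*(1/16) = -4 + ½ = -7/2 ≈ -3.5000)
M(B, d) = 11/2 (M(B, d) = 9 - 7/2 = 11/2)
(27 - 1*13)*M(7 - 1*(-15), 24) = (27 - 1*13)*(11/2) = (27 - 13)*(11/2) = 14*(11/2) = 77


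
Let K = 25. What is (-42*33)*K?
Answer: -34650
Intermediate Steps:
(-42*33)*K = -42*33*25 = -1386*25 = -34650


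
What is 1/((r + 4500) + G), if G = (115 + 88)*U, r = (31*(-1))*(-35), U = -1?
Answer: 1/5382 ≈ 0.00018580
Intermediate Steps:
r = 1085 (r = -31*(-35) = 1085)
G = -203 (G = (115 + 88)*(-1) = 203*(-1) = -203)
1/((r + 4500) + G) = 1/((1085 + 4500) - 203) = 1/(5585 - 203) = 1/5382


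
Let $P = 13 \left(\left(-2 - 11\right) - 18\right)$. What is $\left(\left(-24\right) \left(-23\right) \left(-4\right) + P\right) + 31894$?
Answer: $29283$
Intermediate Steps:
$P = -403$ ($P = 13 \left(-13 - 18\right) = 13 \left(-31\right) = -403$)
$\left(\left(-24\right) \left(-23\right) \left(-4\right) + P\right) + 31894 = \left(\left(-24\right) \left(-23\right) \left(-4\right) - 403\right) + 31894 = \left(552 \left(-4\right) - 403\right) + 31894 = \left(-2208 - 403\right) + 31894 = -2611 + 31894 = 29283$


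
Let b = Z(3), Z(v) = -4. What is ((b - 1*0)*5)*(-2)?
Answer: 40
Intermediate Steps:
b = -4
((b - 1*0)*5)*(-2) = ((-4 - 1*0)*5)*(-2) = ((-4 + 0)*5)*(-2) = -4*5*(-2) = -20*(-2) = 40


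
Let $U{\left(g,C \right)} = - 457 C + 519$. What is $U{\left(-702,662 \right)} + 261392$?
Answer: $-40623$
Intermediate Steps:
$U{\left(g,C \right)} = 519 - 457 C$
$U{\left(-702,662 \right)} + 261392 = \left(519 - 302534\right) + 261392 = -302015 + 261392 = -40623$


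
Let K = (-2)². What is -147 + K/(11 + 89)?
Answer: -3674/25 ≈ -146.96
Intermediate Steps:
K = 4
-147 + K/(11 + 89) = -147 + 4/(11 + 89) = -147 + 4/100 = -147 + (1/100)*4 = -147 + 1/25 = -3674/25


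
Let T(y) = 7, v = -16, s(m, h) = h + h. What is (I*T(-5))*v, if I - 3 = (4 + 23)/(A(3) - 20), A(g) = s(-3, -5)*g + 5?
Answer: -1344/5 ≈ -268.80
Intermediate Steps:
s(m, h) = 2*h
A(g) = 5 - 10*g (A(g) = (2*(-5))*g + 5 = -10*g + 5 = 5 - 10*g)
I = 12/5 (I = 3 + (4 + 23)/((5 - 10*3) - 20) = 3 + 27/((5 - 30) - 20) = 3 + 27/(-25 - 20) = 3 + 27/(-45) = 3 + 27*(-1/45) = 3 - ⅗ = 12/5 ≈ 2.4000)
(I*T(-5))*v = ((12/5)*7)*(-16) = (84/5)*(-16) = -1344/5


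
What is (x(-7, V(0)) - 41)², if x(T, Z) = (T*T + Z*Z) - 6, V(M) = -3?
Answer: 121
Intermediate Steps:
x(T, Z) = -6 + T² + Z² (x(T, Z) = (T² + Z²) - 6 = -6 + T² + Z²)
(x(-7, V(0)) - 41)² = ((-6 + (-7)² + (-3)²) - 41)² = ((-6 + 49 + 9) - 41)² = (52 - 41)² = 11² = 121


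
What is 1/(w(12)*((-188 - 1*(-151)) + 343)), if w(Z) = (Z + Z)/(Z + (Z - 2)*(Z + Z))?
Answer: 7/204 ≈ 0.034314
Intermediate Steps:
w(Z) = 2*Z/(Z + 2*Z*(-2 + Z)) (w(Z) = (2*Z)/(Z + (-2 + Z)*(2*Z)) = (2*Z)/(Z + 2*Z*(-2 + Z)) = 2*Z/(Z + 2*Z*(-2 + Z)))
1/(w(12)*((-188 - 1*(-151)) + 343)) = 1/((2/(-3 + 2*12))*((-188 - 1*(-151)) + 343)) = 1/((2/(-3 + 24))*((-188 + 151) + 343)) = 1/((2/21)*(-37 + 343)) = 1/((2*(1/21))*306) = 1/((2/21)*306) = 1/(204/7) = 7/204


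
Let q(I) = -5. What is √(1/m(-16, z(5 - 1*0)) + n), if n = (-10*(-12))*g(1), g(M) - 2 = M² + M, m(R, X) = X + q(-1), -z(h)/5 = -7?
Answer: √432030/30 ≈ 21.910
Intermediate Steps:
z(h) = 35 (z(h) = -5*(-7) = 35)
m(R, X) = -5 + X (m(R, X) = X - 5 = -5 + X)
g(M) = 2 + M + M² (g(M) = 2 + (M² + M) = 2 + (M + M²) = 2 + M + M²)
n = 480 (n = (-10*(-12))*(2 + 1 + 1²) = 120*(2 + 1 + 1) = 120*4 = 480)
√(1/m(-16, z(5 - 1*0)) + n) = √(1/(-5 + 35) + 480) = √(1/30 + 480) = √(14401/30) = √432030/30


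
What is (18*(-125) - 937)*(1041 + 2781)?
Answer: -12180714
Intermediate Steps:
(18*(-125) - 937)*(1041 + 2781) = (-2250 - 937)*3822 = -3187*3822 = -12180714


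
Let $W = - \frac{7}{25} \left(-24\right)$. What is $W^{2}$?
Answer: $\frac{28224}{625} \approx 45.158$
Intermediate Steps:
$W = \frac{168}{25}$ ($W = - 7 \cdot \frac{1}{25} \left(-24\right) = - \frac{7 \left(-24\right)}{25} = \left(-1\right) \left(- \frac{168}{25}\right) = \frac{168}{25} \approx 6.72$)
$W^{2} = \left(\frac{168}{25}\right)^{2} = \frac{28224}{625}$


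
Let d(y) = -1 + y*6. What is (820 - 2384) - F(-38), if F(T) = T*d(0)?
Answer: -1602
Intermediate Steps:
d(y) = -1 + 6*y
F(T) = -T (F(T) = T*(-1 + 6*0) = T*(-1 + 0) = T*(-1) = -T)
(820 - 2384) - F(-38) = (820 - 2384) - (-1)*(-38) = -1564 - 1*38 = -1564 - 38 = -1602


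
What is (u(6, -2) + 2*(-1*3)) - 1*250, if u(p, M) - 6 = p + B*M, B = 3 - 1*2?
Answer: -246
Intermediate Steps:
B = 1 (B = 3 - 2 = 1)
u(p, M) = 6 + M + p (u(p, M) = 6 + (p + 1*M) = 6 + (p + M) = 6 + (M + p) = 6 + M + p)
(u(6, -2) + 2*(-1*3)) - 1*250 = ((6 - 2 + 6) + 2*(-1*3)) - 1*250 = (10 + 2*(-3)) - 250 = (10 - 6) - 250 = 4 - 250 = -246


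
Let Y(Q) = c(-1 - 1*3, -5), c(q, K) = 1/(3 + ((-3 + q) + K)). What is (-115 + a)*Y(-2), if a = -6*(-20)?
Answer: -5/9 ≈ -0.55556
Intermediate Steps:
a = 120
c(q, K) = 1/(K + q) (c(q, K) = 1/(3 + (-3 + K + q)) = 1/(K + q))
Y(Q) = -⅑ (Y(Q) = 1/(-5 + (-1 - 1*3)) = 1/(-5 + (-1 - 3)) = 1/(-5 - 4) = 1/(-9) = -⅑)
(-115 + a)*Y(-2) = (-115 + 120)*(-⅑) = 5*(-⅑) = -5/9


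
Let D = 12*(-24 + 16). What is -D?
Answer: 96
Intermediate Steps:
D = -96 (D = 12*(-8) = -96)
-D = -1*(-96) = 96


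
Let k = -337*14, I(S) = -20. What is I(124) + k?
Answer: -4738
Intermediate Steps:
k = -4718
I(124) + k = -20 - 4718 = -4738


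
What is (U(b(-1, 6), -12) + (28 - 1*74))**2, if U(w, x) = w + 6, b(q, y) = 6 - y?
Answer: 1600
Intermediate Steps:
U(w, x) = 6 + w
(U(b(-1, 6), -12) + (28 - 1*74))**2 = ((6 + (6 - 1*6)) + (28 - 1*74))**2 = ((6 + (6 - 6)) + (28 - 74))**2 = ((6 + 0) - 46)**2 = (6 - 46)**2 = (-40)**2 = 1600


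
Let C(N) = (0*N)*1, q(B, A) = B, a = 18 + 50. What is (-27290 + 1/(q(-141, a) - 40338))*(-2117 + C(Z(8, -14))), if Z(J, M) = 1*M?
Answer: 2338590435587/40479 ≈ 5.7773e+7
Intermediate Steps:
a = 68
Z(J, M) = M
C(N) = 0 (C(N) = 0*1 = 0)
(-27290 + 1/(q(-141, a) - 40338))*(-2117 + C(Z(8, -14))) = (-27290 + 1/(-141 - 40338))*(-2117 + 0) = (-27290 + 1/(-40479))*(-2117) = (-27290 - 1/40479)*(-2117) = -1104671911/40479*(-2117) = 2338590435587/40479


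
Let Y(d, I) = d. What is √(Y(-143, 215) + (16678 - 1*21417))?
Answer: I*√4882 ≈ 69.871*I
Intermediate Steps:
√(Y(-143, 215) + (16678 - 1*21417)) = √(-143 + (16678 - 1*21417)) = √(-143 + (16678 - 21417)) = √(-143 - 4739) = √(-4882) = I*√4882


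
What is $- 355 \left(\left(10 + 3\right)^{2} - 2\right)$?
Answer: $-59285$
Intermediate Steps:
$- 355 \left(\left(10 + 3\right)^{2} - 2\right) = - 355 \left(13^{2} - 2\right) = - 355 \left(169 - 2\right) = \left(-355\right) 167 = -59285$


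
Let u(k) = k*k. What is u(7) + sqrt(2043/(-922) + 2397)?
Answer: 49 + sqrt(2035767702)/922 ≈ 97.937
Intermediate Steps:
u(k) = k**2
u(7) + sqrt(2043/(-922) + 2397) = 7**2 + sqrt(2043/(-922) + 2397) = 49 + sqrt(2043*(-1/922) + 2397) = 49 + sqrt(-2043/922 + 2397) = 49 + sqrt(2207991/922) = 49 + sqrt(2035767702)/922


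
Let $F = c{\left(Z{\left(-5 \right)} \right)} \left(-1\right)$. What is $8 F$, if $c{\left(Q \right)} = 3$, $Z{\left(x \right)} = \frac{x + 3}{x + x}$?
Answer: $-24$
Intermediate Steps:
$Z{\left(x \right)} = \frac{3 + x}{2 x}$
$F = -3$ ($F = 3 \left(-1\right) = -3$)
$8 F = 8 \left(-3\right) = -24$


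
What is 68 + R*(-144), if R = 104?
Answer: -14908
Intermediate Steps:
68 + R*(-144) = 68 + 104*(-144) = 68 - 14976 = -14908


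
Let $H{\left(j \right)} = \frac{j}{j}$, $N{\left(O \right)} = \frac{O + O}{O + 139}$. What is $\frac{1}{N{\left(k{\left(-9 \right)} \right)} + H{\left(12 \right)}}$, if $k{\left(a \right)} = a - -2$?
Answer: $\frac{66}{59} \approx 1.1186$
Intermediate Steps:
$k{\left(a \right)} = 2 + a$ ($k{\left(a \right)} = a + 2 = 2 + a$)
$N{\left(O \right)} = \frac{2 O}{139 + O}$
$H{\left(j \right)} = 1$
$\frac{1}{N{\left(k{\left(-9 \right)} \right)} + H{\left(12 \right)}} = \frac{1}{\frac{2 \left(2 - 9\right)}{139 + \left(2 - 9\right)} + 1} = \frac{1}{2 \left(-7\right) \frac{1}{139 - 7} + 1} = \frac{1}{2 \left(-7\right) \frac{1}{132} + 1} = \frac{1}{- \frac{7}{66} + 1} = \frac{1}{\frac{59}{66}} = \frac{66}{59}$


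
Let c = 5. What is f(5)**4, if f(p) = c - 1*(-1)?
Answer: 1296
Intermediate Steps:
f(p) = 6 (f(p) = 5 - 1*(-1) = 5 + 1 = 6)
f(5)**4 = 6**4 = 1296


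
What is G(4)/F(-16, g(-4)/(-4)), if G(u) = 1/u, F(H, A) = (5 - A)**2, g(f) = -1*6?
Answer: 1/49 ≈ 0.020408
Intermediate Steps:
g(f) = -6
G(4)/F(-16, g(-4)/(-4)) = 1/(4*((-5 - 6/(-4))**2)) = 1/(4*((-5 - 6*(-1/4))**2)) = 1/(4*((-5 + 3/2)**2)) = 1/(4*((-7/2)**2)) = 1/(4*(49/4)) = (1/4)*(4/49) = 1/49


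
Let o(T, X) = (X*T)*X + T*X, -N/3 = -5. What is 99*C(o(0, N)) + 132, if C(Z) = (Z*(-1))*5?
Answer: 132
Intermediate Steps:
N = 15 (N = -3*(-5) = 15)
o(T, X) = T*X + T*X² (o(T, X) = (T*X)*X + T*X = T*X² + T*X = T*X + T*X²)
C(Z) = -5*Z (C(Z) = -Z*5 = -5*Z)
99*C(o(0, N)) + 132 = 99*(-0*15*(1 + 15)) + 132 = 99*(-0*15*16) + 132 = 99*(-5*0) + 132 = 99*0 + 132 = 0 + 132 = 132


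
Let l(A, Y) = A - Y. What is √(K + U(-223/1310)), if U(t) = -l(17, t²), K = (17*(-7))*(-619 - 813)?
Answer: √292408044829/1310 ≈ 412.78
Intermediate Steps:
K = 170408 (K = -119*(-1432) = 170408)
U(t) = -17 + t² (U(t) = -(17 - t²) = -17 + t²)
√(K + U(-223/1310)) = √(170408 + (-17 + (-223/1310)²)) = √(170408 + (-17 + 49729/1716100)) = √(170408 - 29123971/1716100) = √(292408044829/1716100) = √292408044829/1310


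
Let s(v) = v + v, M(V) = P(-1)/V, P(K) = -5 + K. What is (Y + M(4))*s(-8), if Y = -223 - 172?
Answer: 6344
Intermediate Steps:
M(V) = -6/V (M(V) = (-5 - 1)/V = -6/V)
s(v) = 2*v
Y = -395
(Y + M(4))*s(-8) = (-395 - 6/4)*(2*(-8)) = (-395 - 6*1/4)*(-16) = (-395 - 3/2)*(-16) = -793/2*(-16) = 6344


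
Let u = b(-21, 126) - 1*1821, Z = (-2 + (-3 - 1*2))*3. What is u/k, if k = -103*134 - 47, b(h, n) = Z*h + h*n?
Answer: 366/1259 ≈ 0.29071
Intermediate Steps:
Z = -21 (Z = (-2 + (-3 - 2))*3 = (-2 - 5)*3 = -7*3 = -21)
b(h, n) = -21*h + h*n
u = -4026 (u = -21*(-21 + 126) - 1*1821 = -21*105 - 1821 = -2205 - 1821 = -4026)
k = -13849 (k = -13802 - 47 = -13849)
u/k = -4026/(-13849) = -4026*(-1/13849) = 366/1259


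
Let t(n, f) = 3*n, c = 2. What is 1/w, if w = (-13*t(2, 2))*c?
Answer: -1/156 ≈ -0.0064103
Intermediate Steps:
w = -156 (w = -39*2*2 = -13*6*2 = -78*2 = -156)
1/w = 1/(-156) = -1/156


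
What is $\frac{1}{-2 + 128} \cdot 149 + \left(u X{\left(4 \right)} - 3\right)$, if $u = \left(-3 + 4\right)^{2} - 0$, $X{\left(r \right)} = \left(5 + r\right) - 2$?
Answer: $\frac{653}{126} \approx 5.1825$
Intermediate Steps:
$X{\left(r \right)} = 3 + r$
$u = 1$ ($u = 1^{2} + 0 = 1 + 0 = 1$)
$\frac{1}{-2 + 128} \cdot 149 + \left(u X{\left(4 \right)} - 3\right) = \frac{1}{-2 + 128} \cdot 149 - \left(3 - \left(3 + 4\right)\right) = \frac{1}{126} \cdot 149 + \left(1 \cdot 7 - 3\right) = \frac{1}{126} \cdot 149 + \left(7 - 3\right) = \frac{149}{126} + 4 = \frac{653}{126}$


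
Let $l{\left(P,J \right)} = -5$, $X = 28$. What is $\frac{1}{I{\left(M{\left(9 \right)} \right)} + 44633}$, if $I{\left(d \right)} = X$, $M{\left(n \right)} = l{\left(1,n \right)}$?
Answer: $\frac{1}{44661} \approx 2.2391 \cdot 10^{-5}$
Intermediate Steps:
$M{\left(n \right)} = -5$
$I{\left(d \right)} = 28$
$\frac{1}{I{\left(M{\left(9 \right)} \right)} + 44633} = \frac{1}{28 + 44633} = \frac{1}{44661}$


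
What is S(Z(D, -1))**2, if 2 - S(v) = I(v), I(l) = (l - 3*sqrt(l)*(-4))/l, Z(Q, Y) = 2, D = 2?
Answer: 73 - 12*sqrt(2) ≈ 56.029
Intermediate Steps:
I(l) = (l + 12*sqrt(l))/l
S(v) = 1 - 12/sqrt(v) (S(v) = 2 - (1 + 12/sqrt(v)) = 2 + (-1 - 12/sqrt(v)) = 1 - 12/sqrt(v))
S(Z(D, -1))**2 = (1 - 6*sqrt(2))**2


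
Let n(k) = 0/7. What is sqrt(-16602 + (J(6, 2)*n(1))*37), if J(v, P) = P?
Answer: I*sqrt(16602) ≈ 128.85*I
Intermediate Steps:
n(k) = 0 (n(k) = 0*(1/7) = 0)
sqrt(-16602 + (J(6, 2)*n(1))*37) = sqrt(-16602 + (2*0)*37) = sqrt(-16602 + 0*37) = sqrt(-16602 + 0) = sqrt(-16602) = I*sqrt(16602)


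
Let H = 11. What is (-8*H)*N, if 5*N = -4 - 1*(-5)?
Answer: -88/5 ≈ -17.600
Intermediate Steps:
N = ⅕ (N = (-4 - 1*(-5))/5 = (-4 + 5)/5 = (⅕)*1 = ⅕ ≈ 0.20000)
(-8*H)*N = -8*11*(⅕) = -88*⅕ = -88/5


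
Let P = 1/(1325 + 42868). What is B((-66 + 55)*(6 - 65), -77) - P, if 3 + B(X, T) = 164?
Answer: 7115072/44193 ≈ 161.00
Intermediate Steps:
B(X, T) = 161 (B(X, T) = -3 + 164 = 161)
P = 1/44193 ≈ 2.2628e-5
B((-66 + 55)*(6 - 65), -77) - P = 161 - 1*1/44193 = 161 - 1/44193 = 7115072/44193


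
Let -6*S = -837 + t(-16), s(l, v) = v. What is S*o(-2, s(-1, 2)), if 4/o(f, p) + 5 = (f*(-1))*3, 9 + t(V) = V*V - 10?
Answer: 400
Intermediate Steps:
t(V) = -19 + V**2 (t(V) = -9 + (V*V - 10) = -9 + (V**2 - 10) = -9 + (-10 + V**2) = -19 + V**2)
S = 100 (S = -(-837 + (-19 + (-16)**2))/6 = -(-837 + (-19 + 256))/6 = -(-837 + 237)/6 = -1/6*(-600) = 100)
o(f, p) = 4/(-5 - 3*f) (o(f, p) = 4/(-5 + (f*(-1))*3) = 4/(-5 - f*3) = 4/(-5 - 3*f))
S*o(-2, s(-1, 2)) = 100*(-4/(5 + 3*(-2))) = 100*(-4/(5 - 6)) = 100*(-4/(-1)) = 100*(-4*(-1)) = 100*4 = 400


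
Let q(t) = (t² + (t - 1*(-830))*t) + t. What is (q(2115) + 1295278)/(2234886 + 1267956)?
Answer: 11999293/3502842 ≈ 3.4256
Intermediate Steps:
q(t) = t + t² + t*(830 + t) (q(t) = (t² + (t + 830)*t) + t = (t² + (830 + t)*t) + t = (t² + t*(830 + t)) + t = t + t² + t*(830 + t))
(q(2115) + 1295278)/(2234886 + 1267956) = (2115*(831 + 2*2115) + 1295278)/(2234886 + 1267956) = (2115*(831 + 4230) + 1295278)/3502842 = (2115*5061 + 1295278)*(1/3502842) = (10704015 + 1295278)*(1/3502842) = 11999293*(1/3502842) = 11999293/3502842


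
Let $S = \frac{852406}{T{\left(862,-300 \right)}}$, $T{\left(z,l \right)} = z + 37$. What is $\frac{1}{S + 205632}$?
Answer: $\frac{899}{185715574} \approx 4.8407 \cdot 10^{-6}$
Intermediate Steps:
$T{\left(z,l \right)} = 37 + z$
$S = \frac{852406}{899}$ ($S = \frac{852406}{37 + 862} = \frac{852406}{899} \approx 948.17$)
$\frac{1}{S + 205632} = \frac{1}{\frac{852406}{899} + 205632} = \frac{1}{\frac{185715574}{899}} = \frac{899}{185715574}$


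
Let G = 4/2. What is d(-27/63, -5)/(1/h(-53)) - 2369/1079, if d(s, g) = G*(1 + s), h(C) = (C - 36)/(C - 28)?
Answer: -574975/611793 ≈ -0.93982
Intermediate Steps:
G = 2 (G = 4*(1/2) = 2)
h(C) = (-36 + C)/(-28 + C)
d(s, g) = 2 + 2*s (d(s, g) = 2*(1 + s) = 2 + 2*s)
d(-27/63, -5)/(1/h(-53)) - 2369/1079 = (2 + 2*(-27/63))/(1/((-36 - 53)/(-28 - 53))) - 2369/1079 = (2 + 2*(-27*1/63))/(1/(-89/(-81))) - 2369*1/1079 = (2 + 2*(-3/7))/(1/(-1/81*(-89))) - 2369/1079 = (2 - 6/7)/(1/(89/81)) - 2369/1079 = 8/(7*(81/89)) - 2369/1079 = (8/7)*(89/81) - 2369/1079 = 712/567 - 2369/1079 = -574975/611793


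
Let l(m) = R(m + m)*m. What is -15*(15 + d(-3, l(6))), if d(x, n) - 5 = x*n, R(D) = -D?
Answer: -3540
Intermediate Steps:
l(m) = -2*m² (l(m) = (-(m + m))*m = (-2*m)*m = -2*m²)
d(x, n) = 5 + n*x (d(x, n) = 5 + x*n = 5 + n*x)
-15*(15 + d(-3, l(6))) = -15*(15 + (5 - 2*6²*(-3))) = -15*(15 + (5 - 2*36*(-3))) = -15*(15 + (5 - 72*(-3))) = -15*(15 + (5 + 216)) = -15*(15 + 221) = -15*236 = -3540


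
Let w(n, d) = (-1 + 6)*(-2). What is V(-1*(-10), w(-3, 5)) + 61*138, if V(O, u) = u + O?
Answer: 8418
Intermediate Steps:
w(n, d) = -10 (w(n, d) = 5*(-2) = -10)
V(O, u) = O + u
V(-1*(-10), w(-3, 5)) + 61*138 = (-1*(-10) - 10) + 61*138 = (10 - 10) + 8418 = 0 + 8418 = 8418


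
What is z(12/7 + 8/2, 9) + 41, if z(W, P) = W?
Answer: 327/7 ≈ 46.714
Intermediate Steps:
z(12/7 + 8/2, 9) + 41 = (12/7 + 8/2) + 41 = (12*(1/7) + 8*(1/2)) + 41 = (12/7 + 4) + 41 = 40/7 + 41 = 327/7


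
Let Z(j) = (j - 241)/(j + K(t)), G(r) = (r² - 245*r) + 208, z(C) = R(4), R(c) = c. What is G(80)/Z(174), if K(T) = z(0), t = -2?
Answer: 2312576/67 ≈ 34516.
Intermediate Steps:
z(C) = 4
K(T) = 4
G(r) = 208 + r² - 245*r
Z(j) = (-241 + j)/(4 + j) (Z(j) = (j - 241)/(j + 4) = (-241 + j)/(4 + j))
G(80)/Z(174) = (208 + 80² - 245*80)/(((-241 + 174)/(4 + 174))) = (208 + 6400 - 19600)/((-67/178)) = -12992/((1/178)*(-67)) = -12992/(-67/178) = -12992*(-178/67) = 2312576/67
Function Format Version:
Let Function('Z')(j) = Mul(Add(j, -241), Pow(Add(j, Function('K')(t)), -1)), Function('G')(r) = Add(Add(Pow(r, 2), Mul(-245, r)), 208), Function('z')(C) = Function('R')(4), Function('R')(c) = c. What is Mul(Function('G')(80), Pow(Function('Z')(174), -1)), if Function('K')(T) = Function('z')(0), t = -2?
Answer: Rational(2312576, 67) ≈ 34516.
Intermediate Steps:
Function('z')(C) = 4
Function('K')(T) = 4
Function('G')(r) = Add(208, Pow(r, 2), Mul(-245, r))
Function('Z')(j) = Mul(Pow(Add(4, j), -1), Add(-241, j)) (Function('Z')(j) = Mul(Add(j, -241), Pow(Add(j, 4), -1)) = Mul(Add(-241, j), Pow(Add(4, j), -1)) = Mul(Pow(Add(4, j), -1), Add(-241, j)))
Mul(Function('G')(80), Pow(Function('Z')(174), -1)) = Mul(Add(208, Pow(80, 2), Mul(-245, 80)), Pow(Mul(Pow(Add(4, 174), -1), Add(-241, 174)), -1)) = Mul(Add(208, 6400, -19600), Pow(Mul(Pow(178, -1), -67), -1)) = Mul(-12992, Pow(Mul(Rational(1, 178), -67), -1)) = Mul(-12992, Pow(Rational(-67, 178), -1)) = Mul(-12992, Rational(-178, 67)) = Rational(2312576, 67)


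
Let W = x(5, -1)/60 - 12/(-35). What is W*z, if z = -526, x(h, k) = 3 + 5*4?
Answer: -16043/42 ≈ -381.98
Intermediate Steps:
x(h, k) = 23 (x(h, k) = 3 + 20 = 23)
W = 61/84 (W = 23/60 - 12/(-35) = 23*(1/60) - 12*(-1/35) = 23/60 + 12/35 = 61/84 ≈ 0.72619)
W*z = (61/84)*(-526) = -16043/42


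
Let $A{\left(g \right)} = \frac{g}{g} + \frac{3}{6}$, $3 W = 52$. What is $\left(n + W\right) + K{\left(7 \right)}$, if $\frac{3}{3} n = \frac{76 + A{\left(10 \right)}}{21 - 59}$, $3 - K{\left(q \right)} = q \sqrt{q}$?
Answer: $\frac{4171}{228} - 7 \sqrt{7} \approx -0.2264$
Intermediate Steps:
$W = \frac{52}{3}$ ($W = \frac{1}{3} \cdot 52 = \frac{52}{3} \approx 17.333$)
$K{\left(q \right)} = 3 - q^{\frac{3}{2}}$ ($K{\left(q \right)} = 3 - q \sqrt{q} = 3 - q^{\frac{3}{2}}$)
$A{\left(g \right)} = \frac{3}{2}$ ($A{\left(g \right)} = 1 + 3 \cdot \frac{1}{6} = 1 + \frac{1}{2} = \frac{3}{2}$)
$n = - \frac{155}{76}$ ($n = \frac{76 + \frac{3}{2}}{21 - 59} = \frac{155}{2 \left(-38\right)} = \frac{155}{2} \left(- \frac{1}{38}\right) = - \frac{155}{76} \approx -2.0395$)
$\left(n + W\right) + K{\left(7 \right)} = \left(- \frac{155}{76} + \frac{52}{3}\right) + \left(3 - 7^{\frac{3}{2}}\right) = \frac{3487}{228} + \left(3 - 7 \sqrt{7}\right) = \frac{4171}{228} - 7 \sqrt{7}$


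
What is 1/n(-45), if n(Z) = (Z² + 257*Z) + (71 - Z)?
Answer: -1/9424 ≈ -0.00010611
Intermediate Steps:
n(Z) = 71 + Z² + 256*Z
1/n(-45) = 1/(71 + (-45)² + 256*(-45)) = 1/(71 + 2025 - 11520) = 1/(-9424) = -1/9424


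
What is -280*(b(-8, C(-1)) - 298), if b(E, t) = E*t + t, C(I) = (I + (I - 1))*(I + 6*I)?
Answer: 124600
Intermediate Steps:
C(I) = 7*I*(-1 + 2*I) (C(I) = (I + (-1 + I))*(7*I) = (-1 + 2*I)*(7*I) = 7*I*(-1 + 2*I))
b(E, t) = t + E*t
-280*(b(-8, C(-1)) - 298) = -280*((7*(-1)*(-1 + 2*(-1)))*(1 - 8) - 298) = -280*((7*(-1)*(-1 - 2))*(-7) - 298) = -280*((7*(-1)*(-3))*(-7) - 298) = -280*(21*(-7) - 298) = -280*(-147 - 298) = -280*(-445) = 124600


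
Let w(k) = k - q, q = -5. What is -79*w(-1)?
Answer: -316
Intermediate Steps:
w(k) = 5 + k (w(k) = k - 1*(-5) = k + 5 = 5 + k)
-79*w(-1) = -79*(5 - 1) = -79*4 = -316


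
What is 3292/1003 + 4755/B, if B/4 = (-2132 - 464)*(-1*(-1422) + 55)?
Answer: 855681149/260731856 ≈ 3.2818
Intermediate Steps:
B = -15337168 (B = 4*((-2132 - 464)*(-1*(-1422) + 55)) = 4*(-2596*(1422 + 55)) = 4*(-2596*1477) = 4*(-3834292) = -15337168)
3292/1003 + 4755/B = 3292/1003 + 4755/(-15337168) = 3292*(1/1003) + 4755*(-1/15337168) = 3292/1003 - 4755/15337168 = 855681149/260731856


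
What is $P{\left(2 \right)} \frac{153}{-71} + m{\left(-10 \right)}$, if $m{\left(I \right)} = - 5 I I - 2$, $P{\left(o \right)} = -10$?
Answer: $- \frac{34112}{71} \approx -480.45$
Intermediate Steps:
$m{\left(I \right)} = -2 - 5 I^{2}$ ($m{\left(I \right)} = - 5 I^{2} - 2 = -2 - 5 I^{2}$)
$P{\left(2 \right)} \frac{153}{-71} + m{\left(-10 \right)} = - 10 \frac{153}{-71} - \left(2 + 5 \left(-10\right)^{2}\right) = - 10 \cdot 153 \left(- \frac{1}{71}\right) - 502 = \left(-10\right) \left(- \frac{153}{71}\right) - 502 = \frac{1530}{71} - 502 = - \frac{34112}{71}$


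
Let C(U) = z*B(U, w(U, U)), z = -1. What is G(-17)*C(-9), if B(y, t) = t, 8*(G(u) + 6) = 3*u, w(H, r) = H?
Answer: -891/8 ≈ -111.38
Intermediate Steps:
G(u) = -6 + 3*u/8 (G(u) = -6 + (3*u)/8 = -6 + 3*u/8)
C(U) = -U
G(-17)*C(-9) = (-6 + (3/8)*(-17))*(-1*(-9)) = (-6 - 51/8)*9 = -99/8*9 = -891/8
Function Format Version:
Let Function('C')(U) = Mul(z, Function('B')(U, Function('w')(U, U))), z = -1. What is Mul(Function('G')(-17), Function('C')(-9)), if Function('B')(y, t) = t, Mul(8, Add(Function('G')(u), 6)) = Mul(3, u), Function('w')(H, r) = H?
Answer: Rational(-891, 8) ≈ -111.38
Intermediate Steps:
Function('G')(u) = Add(-6, Mul(Rational(3, 8), u)) (Function('G')(u) = Add(-6, Mul(Rational(1, 8), Mul(3, u))) = Add(-6, Mul(Rational(3, 8), u)))
Function('C')(U) = Mul(-1, U)
Mul(Function('G')(-17), Function('C')(-9)) = Mul(Add(-6, Mul(Rational(3, 8), -17)), Mul(-1, -9)) = Mul(Add(-6, Rational(-51, 8)), 9) = Mul(Rational(-99, 8), 9) = Rational(-891, 8)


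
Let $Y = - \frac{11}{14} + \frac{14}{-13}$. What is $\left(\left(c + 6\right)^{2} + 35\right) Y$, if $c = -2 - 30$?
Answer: $- \frac{241029}{182} \approx -1324.3$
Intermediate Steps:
$c = -32$ ($c = -2 - 30 = -32$)
$Y = - \frac{339}{182}$ ($Y = \left(-11\right) \frac{1}{14} + 14 \left(- \frac{1}{13}\right) = - \frac{11}{14} - \frac{14}{13} = - \frac{339}{182} \approx -1.8626$)
$\left(\left(c + 6\right)^{2} + 35\right) Y = \left(\left(-32 + 6\right)^{2} + 35\right) \left(- \frac{339}{182}\right) = \left(\left(-26\right)^{2} + 35\right) \left(- \frac{339}{182}\right) = \left(676 + 35\right) \left(- \frac{339}{182}\right) = 711 \left(- \frac{339}{182}\right) = - \frac{241029}{182}$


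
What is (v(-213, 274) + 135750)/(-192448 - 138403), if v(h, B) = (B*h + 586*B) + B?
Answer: -238226/330851 ≈ -0.72004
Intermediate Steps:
v(h, B) = 587*B + B*h (v(h, B) = (586*B + B*h) + B = 587*B + B*h)
(v(-213, 274) + 135750)/(-192448 - 138403) = (274*(587 - 213) + 135750)/(-192448 - 138403) = (274*374 + 135750)/(-330851) = (102476 + 135750)*(-1/330851) = 238226*(-1/330851) = -238226/330851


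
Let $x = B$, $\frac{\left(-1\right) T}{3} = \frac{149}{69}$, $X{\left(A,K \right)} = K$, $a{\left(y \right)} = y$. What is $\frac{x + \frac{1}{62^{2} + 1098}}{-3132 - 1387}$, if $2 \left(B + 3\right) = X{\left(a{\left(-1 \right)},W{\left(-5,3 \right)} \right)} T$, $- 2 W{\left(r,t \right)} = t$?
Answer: $- \frac{422587}{1027313308} \approx -0.00041135$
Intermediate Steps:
$W{\left(r,t \right)} = - \frac{t}{2}$
$T = - \frac{149}{23}$ ($T = - 3 \cdot \frac{149}{69} = - 3 \cdot 149 \cdot \frac{1}{69} = \left(-3\right) \frac{149}{69} = - \frac{149}{23} \approx -6.4783$)
$B = \frac{171}{92}$ ($B = -3 + \frac{\left(- \frac{1}{2}\right) 3 \left(- \frac{149}{23}\right)}{2} = -3 + \frac{\left(- \frac{3}{2}\right) \left(- \frac{149}{23}\right)}{2} = -3 + \frac{1}{2} \cdot \frac{447}{46} = -3 + \frac{447}{92} = \frac{171}{92} \approx 1.8587$)
$x = \frac{171}{92} \approx 1.8587$
$\frac{x + \frac{1}{62^{2} + 1098}}{-3132 - 1387} = \frac{\frac{171}{92} + \frac{1}{62^{2} + 1098}}{-3132 - 1387} = \frac{\frac{171}{92} + \frac{1}{3844 + 1098}}{-4519} = \left(\frac{171}{92} + \frac{1}{4942}\right) \left(- \frac{1}{4519}\right) = \frac{422587}{227332} \left(- \frac{1}{4519}\right) = - \frac{422587}{1027313308}$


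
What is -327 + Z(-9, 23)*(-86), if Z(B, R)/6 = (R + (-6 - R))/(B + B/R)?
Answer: -1970/3 ≈ -656.67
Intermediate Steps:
Z(B, R) = -36/(B + B/R) (Z(B, R) = 6*((R + (-6 - R))/(B + B/R)) = 6*(-6/(B + B/R)) = -36/(B + B/R))
-327 + Z(-9, 23)*(-86) = -327 - 36*23/(-9*(1 + 23))*(-86) = -327 - 36*23*(-1/9)/24*(-86) = -327 - 36*23*(-1/9)*1/24*(-86) = -327 + (23/6)*(-86) = -327 - 989/3 = -1970/3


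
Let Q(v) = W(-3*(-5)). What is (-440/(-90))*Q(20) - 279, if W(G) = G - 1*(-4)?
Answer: -1675/9 ≈ -186.11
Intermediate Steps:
W(G) = 4 + G (W(G) = G + 4 = 4 + G)
Q(v) = 19 (Q(v) = 4 - 3*(-5) = 4 + 15 = 19)
(-440/(-90))*Q(20) - 279 = -440/(-90)*19 - 279 = -440*(-1/90)*19 - 279 = (44/9)*19 - 279 = 836/9 - 279 = -1675/9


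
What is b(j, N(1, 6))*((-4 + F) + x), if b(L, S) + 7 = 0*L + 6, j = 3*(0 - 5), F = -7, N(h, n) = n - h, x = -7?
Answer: 18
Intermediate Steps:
j = -15 (j = 3*(-5) = -15)
b(L, S) = -1 (b(L, S) = -7 + (0*L + 6) = -7 + (0 + 6) = -7 + 6 = -1)
b(j, N(1, 6))*((-4 + F) + x) = -((-4 - 7) - 7) = -(-11 - 7) = -1*(-18) = 18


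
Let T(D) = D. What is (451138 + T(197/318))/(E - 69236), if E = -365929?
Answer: -143462081/138382470 ≈ -1.0367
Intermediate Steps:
(451138 + T(197/318))/(E - 69236) = (451138 + 197/318)/(-365929 - 69236) = (451138 + 197*(1/318))/(-435165) = (451138 + 197/318)*(-1/435165) = (143462081/318)*(-1/435165) = -143462081/138382470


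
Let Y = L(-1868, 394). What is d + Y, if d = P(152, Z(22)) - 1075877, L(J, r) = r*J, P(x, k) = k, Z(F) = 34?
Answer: -1811835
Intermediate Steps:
L(J, r) = J*r
d = -1075843 (d = 34 - 1075877 = -1075843)
Y = -735992 (Y = -1868*394 = -735992)
d + Y = -1075843 - 735992 = -1811835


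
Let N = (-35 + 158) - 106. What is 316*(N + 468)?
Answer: 153260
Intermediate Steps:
N = 17 (N = 123 - 106 = 17)
316*(N + 468) = 316*(17 + 468) = 316*485 = 153260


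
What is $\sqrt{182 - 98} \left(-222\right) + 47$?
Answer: $47 - 444 \sqrt{21} \approx -1987.7$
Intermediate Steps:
$\sqrt{182 - 98} \left(-222\right) + 47 = \sqrt{84} \left(-222\right) + 47 = 2 \sqrt{21} \left(-222\right) + 47 = - 444 \sqrt{21} + 47 = 47 - 444 \sqrt{21}$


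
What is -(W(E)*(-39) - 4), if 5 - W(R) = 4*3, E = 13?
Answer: -269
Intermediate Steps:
W(R) = -7 (W(R) = 5 - 4*3 = 5 - 1*12 = 5 - 12 = -7)
-(W(E)*(-39) - 4) = -(-7*(-39) - 4) = -(273 - 4) = -1*269 = -269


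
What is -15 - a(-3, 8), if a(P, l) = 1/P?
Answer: -44/3 ≈ -14.667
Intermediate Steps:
-15 - a(-3, 8) = -15 - 1/(-3) = -15 - 1*(-⅓) = -15 + ⅓ = -44/3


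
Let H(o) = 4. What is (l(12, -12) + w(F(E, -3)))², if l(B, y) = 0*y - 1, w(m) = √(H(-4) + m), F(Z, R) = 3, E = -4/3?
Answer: (1 - √7)² ≈ 2.7085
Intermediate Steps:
E = -4/3 (E = -4*⅓ = -4/3 ≈ -1.3333)
w(m) = √(4 + m)
l(B, y) = -1 (l(B, y) = 0 - 1 = -1)
(l(12, -12) + w(F(E, -3)))² = (-1 + √(4 + 3))² = (-1 + √7)²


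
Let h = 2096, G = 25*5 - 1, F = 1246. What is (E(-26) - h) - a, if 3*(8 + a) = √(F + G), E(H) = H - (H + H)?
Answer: -2062 - √1370/3 ≈ -2074.3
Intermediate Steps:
G = 124 (G = 125 - 1 = 124)
E(H) = -H (E(H) = H - 2*H = -H)
a = -8 + √1370/3 (a = -8 + √(1246 + 124)/3 = -8 + √1370/3 ≈ 4.3378)
(E(-26) - h) - a = (-1*(-26) - 1*2096) - (-8 + √1370/3) = (26 - 2096) + (8 - √1370/3) = -2070 + (8 - √1370/3) = -2062 - √1370/3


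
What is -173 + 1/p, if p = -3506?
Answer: -606539/3506 ≈ -173.00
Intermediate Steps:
-173 + 1/p = -173 + 1/(-3506) = -173 - 1/3506 = -606539/3506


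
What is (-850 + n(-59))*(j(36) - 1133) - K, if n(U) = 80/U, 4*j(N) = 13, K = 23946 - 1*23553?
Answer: 113448311/118 ≈ 9.6143e+5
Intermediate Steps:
K = 393 (K = 23946 - 23553 = 393)
j(N) = 13/4 (j(N) = (¼)*13 = 13/4)
(-850 + n(-59))*(j(36) - 1133) - K = (-850 + 80/(-59))*(13/4 - 1133) - 1*393 = (-850 + 80*(-1/59))*(-4519/4) - 393 = (-850 - 80/59)*(-4519/4) - 393 = -50230/59*(-4519/4) - 393 = 113494685/118 - 393 = 113448311/118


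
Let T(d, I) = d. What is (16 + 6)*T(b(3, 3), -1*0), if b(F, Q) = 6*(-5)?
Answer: -660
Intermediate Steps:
b(F, Q) = -30
(16 + 6)*T(b(3, 3), -1*0) = (16 + 6)*(-30) = 22*(-30) = -660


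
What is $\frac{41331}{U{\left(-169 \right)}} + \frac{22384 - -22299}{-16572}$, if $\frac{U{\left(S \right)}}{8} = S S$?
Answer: $- \frac{2381147993}{946625784} \approx -2.5154$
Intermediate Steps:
$U{\left(S \right)} = 8 S^{2}$ ($U{\left(S \right)} = 8 S S = 8 S^{2}$)
$\frac{41331}{U{\left(-169 \right)}} + \frac{22384 - -22299}{-16572} = \frac{41331}{8 \left(-169\right)^{2}} + \frac{22384 - -22299}{-16572} = \frac{41331}{8 \cdot 28561} + \left(22384 + 22299\right) \left(- \frac{1}{16572}\right) = \frac{41331}{228488} + 44683 \left(- \frac{1}{16572}\right) = 41331 \cdot \frac{1}{228488} - \frac{44683}{16572} = \frac{41331}{228488} - \frac{44683}{16572} = - \frac{2381147993}{946625784}$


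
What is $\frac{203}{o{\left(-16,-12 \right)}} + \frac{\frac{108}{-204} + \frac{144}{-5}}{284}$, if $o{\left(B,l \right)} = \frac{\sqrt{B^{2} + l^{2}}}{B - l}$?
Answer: $- \frac{982577}{24140} \approx -40.703$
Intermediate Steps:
$o{\left(B,l \right)} = \frac{\sqrt{B^{2} + l^{2}}}{B - l}$
$\frac{203}{o{\left(-16,-12 \right)}} + \frac{\frac{108}{-204} + \frac{144}{-5}}{284} = \frac{203}{\frac{1}{-16 - -12} \sqrt{\left(-16\right)^{2} + \left(-12\right)^{2}}} + \frac{\frac{108}{-204} + \frac{144}{-5}}{284} = \frac{203}{\frac{1}{-16 + 12} \sqrt{256 + 144}} + \left(108 \left(- \frac{1}{204}\right) + 144 \left(- \frac{1}{5}\right)\right) \frac{1}{284} = \frac{203}{\frac{1}{-4} \sqrt{400}} + \left(- \frac{9}{17} - \frac{144}{5}\right) \frac{1}{284} = \frac{203}{\left(- \frac{1}{4}\right) 20} - \frac{2493}{24140} = \frac{203}{-5} - \frac{2493}{24140} = 203 \left(- \frac{1}{5}\right) - \frac{2493}{24140} = - \frac{203}{5} - \frac{2493}{24140} = - \frac{982577}{24140}$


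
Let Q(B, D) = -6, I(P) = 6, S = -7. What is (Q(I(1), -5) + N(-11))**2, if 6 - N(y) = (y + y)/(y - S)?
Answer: 121/4 ≈ 30.250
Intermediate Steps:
N(y) = 6 - 2*y/(7 + y) (N(y) = 6 - (y + y)/(y - 1*(-7)) = 6 - 2*y/(y + 7) = 6 - 2*y/(7 + y))
(Q(I(1), -5) + N(-11))**2 = (-6 + 2*(21 + 2*(-11))/(7 - 11))**2 = (-6 + 2*(21 - 22)/(-4))**2 = (-6 + 2*(-1/4)*(-1))**2 = (-6 + 1/2)**2 = (-11/2)**2 = 121/4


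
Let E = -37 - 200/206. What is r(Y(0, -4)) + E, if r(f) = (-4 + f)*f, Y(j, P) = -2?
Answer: -2675/103 ≈ -25.971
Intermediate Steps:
r(f) = f*(-4 + f)
E = -3911/103 (E = -37 - 200/206 = -37 - 1*100/103 = -37 - 100/103 = -3911/103 ≈ -37.971)
r(Y(0, -4)) + E = -2*(-4 - 2) - 3911/103 = -2*(-6) - 3911/103 = 12 - 3911/103 = -2675/103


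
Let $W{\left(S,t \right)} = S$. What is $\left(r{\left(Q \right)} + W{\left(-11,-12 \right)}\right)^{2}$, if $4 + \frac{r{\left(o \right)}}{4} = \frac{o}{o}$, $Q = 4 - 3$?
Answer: $529$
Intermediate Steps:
$Q = 1$
$r{\left(o \right)} = -12$ ($r{\left(o \right)} = -16 + 4 \frac{o}{o} = -16 + 4 \cdot 1 = -16 + 4 = -12$)
$\left(r{\left(Q \right)} + W{\left(-11,-12 \right)}\right)^{2} = \left(-12 - 11\right)^{2} = \left(-23\right)^{2} = 529$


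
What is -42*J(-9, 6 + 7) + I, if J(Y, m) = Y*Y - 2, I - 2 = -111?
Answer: -3427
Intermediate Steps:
I = -109 (I = 2 - 111 = -109)
J(Y, m) = -2 + Y**2 (J(Y, m) = Y**2 - 2 = -2 + Y**2)
-42*J(-9, 6 + 7) + I = -42*(-2 + (-9)**2) - 109 = -42*(-2 + 81) - 109 = -42*79 - 109 = -3318 - 109 = -3427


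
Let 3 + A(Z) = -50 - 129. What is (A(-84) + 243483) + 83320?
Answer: 326621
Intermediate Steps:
A(Z) = -182 (A(Z) = -3 + (-50 - 129) = -3 - 179 = -182)
(A(-84) + 243483) + 83320 = (-182 + 243483) + 83320 = 243301 + 83320 = 326621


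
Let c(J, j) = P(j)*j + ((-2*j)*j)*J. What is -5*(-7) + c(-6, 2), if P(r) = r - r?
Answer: 83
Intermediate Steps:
P(r) = 0
c(J, j) = -2*J*j**2 (c(J, j) = 0*j + ((-2*j)*j)*J = 0 + (-2*j**2)*J = 0 - 2*J*j**2 = -2*J*j**2)
-5*(-7) + c(-6, 2) = -5*(-7) - 2*(-6)*2**2 = 35 - 2*(-6)*4 = 35 + 48 = 83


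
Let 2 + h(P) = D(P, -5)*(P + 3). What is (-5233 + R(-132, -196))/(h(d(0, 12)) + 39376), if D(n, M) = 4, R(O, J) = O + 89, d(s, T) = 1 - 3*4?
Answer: -2638/19671 ≈ -0.13411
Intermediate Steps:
d(s, T) = -11 (d(s, T) = 1 - 12 = -11)
R(O, J) = 89 + O
h(P) = 10 + 4*P (h(P) = -2 + 4*(P + 3) = -2 + 4*(3 + P) = -2 + (12 + 4*P) = 10 + 4*P)
(-5233 + R(-132, -196))/(h(d(0, 12)) + 39376) = (-5233 + (89 - 132))/((10 + 4*(-11)) + 39376) = (-5233 - 43)/((10 - 44) + 39376) = -5276/(-34 + 39376) = -5276/39342 = -5276*1/39342 = -2638/19671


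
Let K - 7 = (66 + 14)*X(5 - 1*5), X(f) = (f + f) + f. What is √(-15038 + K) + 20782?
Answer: 20782 + I*√15031 ≈ 20782.0 + 122.6*I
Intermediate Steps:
X(f) = 3*f (X(f) = 2*f + f = 3*f)
K = 7 (K = 7 + (66 + 14)*(3*(5 - 1*5)) = 7 + 80*(3*(5 - 5)) = 7 + 80*(3*0) = 7 + 80*0 = 7 + 0 = 7)
√(-15038 + K) + 20782 = √(-15038 + 7) + 20782 = √(-15031) + 20782 = I*√15031 + 20782 = 20782 + I*√15031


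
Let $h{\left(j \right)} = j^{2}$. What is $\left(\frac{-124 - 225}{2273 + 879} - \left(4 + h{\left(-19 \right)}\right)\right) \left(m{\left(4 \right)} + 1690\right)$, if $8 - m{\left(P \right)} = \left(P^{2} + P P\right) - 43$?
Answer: $- \frac{1966766761}{3152} \approx -6.2397 \cdot 10^{5}$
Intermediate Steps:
$m{\left(P \right)} = 51 - 2 P^{2}$ ($m{\left(P \right)} = 8 - \left(\left(P^{2} + P P\right) - 43\right) = 8 - \left(\left(P^{2} + P^{2}\right) - 43\right) = 8 - \left(2 P^{2} - 43\right) = 8 - \left(-43 + 2 P^{2}\right) = 51 - 2 P^{2}$)
$\left(\frac{-124 - 225}{2273 + 879} - \left(4 + h{\left(-19 \right)}\right)\right) \left(m{\left(4 \right)} + 1690\right) = \left(\frac{-124 - 225}{2273 + 879} - 365\right) \left(\left(51 - 2 \cdot 4^{2}\right) + 1690\right) = \left(- \frac{349}{3152} - 365\right) \left(\left(51 - 32\right) + 1690\right) = \left(\left(-349\right) \frac{1}{3152} - 365\right) \left(\left(51 - 32\right) + 1690\right) = \left(- \frac{349}{3152} - 365\right) \left(19 + 1690\right) = \left(- \frac{1150829}{3152}\right) 1709 = - \frac{1966766761}{3152}$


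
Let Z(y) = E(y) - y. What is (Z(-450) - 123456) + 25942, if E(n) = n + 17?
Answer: -97497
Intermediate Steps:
E(n) = 17 + n
Z(y) = 17 (Z(y) = (17 + y) - y = 17)
(Z(-450) - 123456) + 25942 = (17 - 123456) + 25942 = -123439 + 25942 = -97497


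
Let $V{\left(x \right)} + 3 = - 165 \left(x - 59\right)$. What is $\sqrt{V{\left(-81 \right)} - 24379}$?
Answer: $i \sqrt{1282} \approx 35.805 i$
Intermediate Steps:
$V{\left(x \right)} = 9732 - 165 x$ ($V{\left(x \right)} = -3 - 165 \left(x - 59\right) = -3 - 165 \left(-59 + x\right) = -3 - \left(-9735 + 165 x\right) = 9732 - 165 x$)
$\sqrt{V{\left(-81 \right)} - 24379} = \sqrt{\left(9732 - -13365\right) - 24379} = \sqrt{\left(9732 + 13365\right) - 24379} = \sqrt{23097 - 24379} = \sqrt{-1282} = i \sqrt{1282}$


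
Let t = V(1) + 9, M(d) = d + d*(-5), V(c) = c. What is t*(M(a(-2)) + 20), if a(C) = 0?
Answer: 200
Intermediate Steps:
M(d) = -4*d (M(d) = d - 5*d = -4*d)
t = 10 (t = 1 + 9 = 10)
t*(M(a(-2)) + 20) = 10*(-4*0 + 20) = 10*(0 + 20) = 10*20 = 200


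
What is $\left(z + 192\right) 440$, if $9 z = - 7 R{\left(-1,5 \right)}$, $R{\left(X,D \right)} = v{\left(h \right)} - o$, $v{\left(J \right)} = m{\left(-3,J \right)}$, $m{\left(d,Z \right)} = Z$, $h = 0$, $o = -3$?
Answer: $\frac{250360}{3} \approx 83453.0$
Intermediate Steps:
$v{\left(J \right)} = J$
$R{\left(X,D \right)} = 3$ ($R{\left(X,D \right)} = 0 - -3 = 0 + 3 = 3$)
$z = - \frac{7}{3}$ ($z = \frac{\left(-7\right) 3}{9} = \frac{1}{9} \left(-21\right) = - \frac{7}{3} \approx -2.3333$)
$\left(z + 192\right) 440 = \left(- \frac{7}{3} + 192\right) 440 = \frac{569}{3} \cdot 440 = \frac{250360}{3}$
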